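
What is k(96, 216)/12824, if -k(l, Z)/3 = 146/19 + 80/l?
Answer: -971/487312 ≈ -0.0019926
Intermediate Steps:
k(l, Z) = -438/19 - 240/l (k(l, Z) = -3*(146/19 + 80/l) = -438/19 - 240/l)
k(96, 216)/12824 = (-438/19 - 240/96)/12824 = (-438/19 - 240*1/96)*(1/12824) = (-438/19 - 5/2)*(1/12824) = -971/38*1/12824 = -971/487312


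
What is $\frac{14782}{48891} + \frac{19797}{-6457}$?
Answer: $- \frac{872447753}{315689187} \approx -2.7636$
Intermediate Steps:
$\frac{14782}{48891} + \frac{19797}{-6457} = 14782 \cdot \frac{1}{48891} + 19797 \left(- \frac{1}{6457}\right) = \frac{14782}{48891} - \frac{19797}{6457} = - \frac{872447753}{315689187}$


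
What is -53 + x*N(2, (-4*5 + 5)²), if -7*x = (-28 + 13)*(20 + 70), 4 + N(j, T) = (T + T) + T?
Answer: 905479/7 ≈ 1.2935e+5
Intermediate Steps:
N(j, T) = -4 + 3*T (N(j, T) = -4 + ((T + T) + T) = -4 + (2*T + T) = -4 + 3*T)
x = 1350/7 (x = -(-28 + 13)*(20 + 70)/7 = -(-15)*90/7 = -⅐*(-1350) = 1350/7 ≈ 192.86)
-53 + x*N(2, (-4*5 + 5)²) = -53 + 1350*(-4 + 3*(-4*5 + 5)²)/7 = -53 + 1350*(-4 + 3*(-20 + 5)²)/7 = -53 + 1350*(-4 + 3*(-15)²)/7 = -53 + 1350*(-4 + 3*225)/7 = -53 + 1350*(-4 + 675)/7 = -53 + (1350/7)*671 = -53 + 905850/7 = 905479/7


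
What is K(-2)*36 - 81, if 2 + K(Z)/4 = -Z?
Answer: -81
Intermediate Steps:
K(Z) = -8 - 4*Z (K(Z) = -8 + 4*(-Z) = -8 - 4*Z)
K(-2)*36 - 81 = (-8 - 4*(-2))*36 - 81 = (-8 + 8)*36 - 81 = 0*36 - 81 = 0 - 81 = -81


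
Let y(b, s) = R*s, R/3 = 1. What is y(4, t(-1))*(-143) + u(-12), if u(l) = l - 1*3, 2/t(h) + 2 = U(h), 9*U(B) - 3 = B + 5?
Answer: 687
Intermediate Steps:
U(B) = 8/9 + B/9 (U(B) = 1/3 + (B + 5)/9 = 1/3 + (5 + B)/9 = 1/3 + (5/9 + B/9) = 8/9 + B/9)
R = 3 (R = 3*1 = 3)
t(h) = 2/(-10/9 + h/9) (t(h) = 2/(-2 + (8/9 + h/9)) = 2/(-10/9 + h/9))
u(l) = -3 + l (u(l) = l - 3 = -3 + l)
y(b, s) = 3*s
y(4, t(-1))*(-143) + u(-12) = (3*(18/(-10 - 1)))*(-143) + (-3 - 12) = (3*(18/(-11)))*(-143) - 15 = (3*(18*(-1/11)))*(-143) - 15 = (3*(-18/11))*(-143) - 15 = -54/11*(-143) - 15 = 702 - 15 = 687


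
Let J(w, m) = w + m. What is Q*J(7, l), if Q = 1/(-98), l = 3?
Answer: -5/49 ≈ -0.10204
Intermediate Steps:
Q = -1/98 ≈ -0.010204
J(w, m) = m + w
Q*J(7, l) = -(3 + 7)/98 = -1/98*10 = -5/49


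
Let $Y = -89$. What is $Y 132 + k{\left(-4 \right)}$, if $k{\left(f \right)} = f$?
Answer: $-11752$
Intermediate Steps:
$Y 132 + k{\left(-4 \right)} = \left(-89\right) 132 - 4 = -11748 - 4 = -11752$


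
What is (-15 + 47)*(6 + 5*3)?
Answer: 672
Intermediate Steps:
(-15 + 47)*(6 + 5*3) = 32*(6 + 15) = 32*21 = 672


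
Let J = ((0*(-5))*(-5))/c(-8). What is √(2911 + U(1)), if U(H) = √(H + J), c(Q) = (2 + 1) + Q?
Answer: 4*√182 ≈ 53.963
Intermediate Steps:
c(Q) = 3 + Q
J = 0 (J = ((0*(-5))*(-5))/(3 - 8) = (0*(-5))/(-5) = 0*(-⅕) = 0)
U(H) = √H (U(H) = √(H + 0) = √H)
√(2911 + U(1)) = √(2911 + √1) = √(2911 + 1) = √2912 = 4*√182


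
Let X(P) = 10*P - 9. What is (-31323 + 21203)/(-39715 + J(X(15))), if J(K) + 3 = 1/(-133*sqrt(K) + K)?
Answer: 43240109688600/169704612556909 - 58520*sqrt(141)/169704612556909 ≈ 0.25480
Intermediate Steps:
X(P) = -9 + 10*P
J(K) = -3 + 1/(K - 133*sqrt(K)) (J(K) = -3 + 1/(-133*sqrt(K) + K) = -3 + 1/(K - 133*sqrt(K)))
(-31323 + 21203)/(-39715 + J(X(15))) = (-31323 + 21203)/(-39715 + (-1 - 399*sqrt(-9 + 10*15) + 3*(-9 + 10*15))/(-(-9 + 10*15) + 133*sqrt(-9 + 10*15))) = -10120/(-39715 + (-1 - 399*sqrt(-9 + 150) + 3*(-9 + 150))/(-(-9 + 150) + 133*sqrt(-9 + 150))) = -10120/(-39715 + (-1 - 399*sqrt(141) + 3*141)/(-1*141 + 133*sqrt(141))) = -10120/(-39715 + (-1 - 399*sqrt(141) + 423)/(-141 + 133*sqrt(141))) = -10120/(-39715 + (422 - 399*sqrt(141))/(-141 + 133*sqrt(141)))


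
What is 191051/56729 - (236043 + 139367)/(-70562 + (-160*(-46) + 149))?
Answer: 1961351329/210407861 ≈ 9.3217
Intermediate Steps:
191051/56729 - (236043 + 139367)/(-70562 + (-160*(-46) + 149)) = 191051*(1/56729) - 375410/(-70562 + (7360 + 149)) = 191051/56729 - 375410/(-70562 + 7509) = 191051/56729 - 375410/(-63053) = 191051/56729 - 375410*(-1)/63053 = 191051/56729 - 1*(-375410/63053) = 191051/56729 + 375410/63053 = 1961351329/210407861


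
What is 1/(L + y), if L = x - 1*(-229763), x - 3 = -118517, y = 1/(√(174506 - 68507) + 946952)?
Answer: 99758979036893897/11098086658980756610402 + √105999/11098086658980756610402 ≈ 8.9888e-6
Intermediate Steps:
y = 1/(946952 + √105999) (y = 1/(√105999 + 946952) = 1/(946952 + √105999) ≈ 1.0557e-6)
x = -118514 (x = 3 - 118517 = -118514)
L = 111249 (L = -118514 - 1*(-229763) = -118514 + 229763 = 111249)
1/(L + y) = 1/(111249 + (946952/896717984305 - √105999/896717984305)) = 1/(99758979036893897/896717984305 - √105999/896717984305)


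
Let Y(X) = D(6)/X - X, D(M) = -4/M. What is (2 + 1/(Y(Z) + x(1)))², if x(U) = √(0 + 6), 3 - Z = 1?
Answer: 1447/25 + 558*√6/25 ≈ 112.55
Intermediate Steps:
Z = 2 (Z = 3 - 1*1 = 3 - 1 = 2)
x(U) = √6
Y(X) = -X - 2/(3*X) (Y(X) = (-4/6)/X - X = (-4*⅙)/X - X = -2/(3*X) - X = -X - 2/(3*X))
(2 + 1/(Y(Z) + x(1)))² = (2 + 1/((-1*2 - ⅔/2) + √6))² = (2 + 1/((-2 - ⅔*½) + √6))² = (2 + 1/((-2 - ⅓) + √6))² = (2 + 1/(-7/3 + √6))²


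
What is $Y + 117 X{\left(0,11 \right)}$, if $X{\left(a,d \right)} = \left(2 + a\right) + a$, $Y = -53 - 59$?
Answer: $122$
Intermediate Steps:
$Y = -112$ ($Y = -53 - 59 = -112$)
$X{\left(a,d \right)} = 2 + 2 a$
$Y + 117 X{\left(0,11 \right)} = -112 + 117 \left(2 + 2 \cdot 0\right) = -112 + 117 \left(2 + 0\right) = -112 + 117 \cdot 2 = -112 + 234 = 122$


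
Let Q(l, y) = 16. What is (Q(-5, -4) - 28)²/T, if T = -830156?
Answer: -36/207539 ≈ -0.00017346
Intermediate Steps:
(Q(-5, -4) - 28)²/T = (16 - 28)²/(-830156) = (-12)²*(-1/830156) = 144*(-1/830156) = -36/207539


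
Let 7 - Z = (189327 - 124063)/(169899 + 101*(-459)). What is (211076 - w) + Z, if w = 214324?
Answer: -100114601/30885 ≈ -3241.5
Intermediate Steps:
Z = 199879/30885 (Z = 7 - (189327 - 124063)/(169899 + 101*(-459)) = 7 - 65264/(169899 - 46359) = 7 - 65264/123540 = 7 - 1*16316/30885 = 7 - 16316/30885 = 199879/30885 ≈ 6.4717)
(211076 - w) + Z = (211076 - 1*214324) + 199879/30885 = (211076 - 214324) + 199879/30885 = -3248 + 199879/30885 = -100114601/30885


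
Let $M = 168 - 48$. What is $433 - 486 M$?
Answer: $-57887$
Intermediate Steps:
$M = 120$ ($M = 168 - 48 = 120$)
$433 - 486 M = 433 - 58320 = -57887$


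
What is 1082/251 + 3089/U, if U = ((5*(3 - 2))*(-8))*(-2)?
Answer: 861899/20080 ≈ 42.923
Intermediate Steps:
U = 80 (U = ((5*1)*(-8))*(-2) = (5*(-8))*(-2) = -40*(-2) = 80)
1082/251 + 3089/U = 1082/251 + 3089/80 = 861899/20080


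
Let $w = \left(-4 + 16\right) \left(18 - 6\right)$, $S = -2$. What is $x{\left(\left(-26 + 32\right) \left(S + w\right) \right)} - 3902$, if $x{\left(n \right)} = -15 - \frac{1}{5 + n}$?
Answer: $- \frac{3356870}{857} \approx -3917.0$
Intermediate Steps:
$w = 144$ ($w = 12 \cdot 12 = 144$)
$x{\left(\left(-26 + 32\right) \left(S + w\right) \right)} - 3902 = \frac{-76 - 15 \left(-26 + 32\right) \left(-2 + 144\right)}{5 + \left(-26 + 32\right) \left(-2 + 144\right)} - 3902 = \frac{-76 - 15 \cdot 6 \cdot 142}{5 + 6 \cdot 142} - 3902 = \frac{-76 - 12780}{5 + 852} - 3902 = \frac{-76 - 12780}{857} - 3902 = \frac{1}{857} \left(-12856\right) - 3902 = - \frac{12856}{857} - 3902 = - \frac{3356870}{857}$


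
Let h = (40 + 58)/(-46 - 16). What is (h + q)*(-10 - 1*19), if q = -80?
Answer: 73341/31 ≈ 2365.8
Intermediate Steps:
h = -49/31 (h = 98/(-62) = 98*(-1/62) = -49/31 ≈ -1.5806)
(h + q)*(-10 - 1*19) = (-49/31 - 80)*(-10 - 1*19) = -2529*(-10 - 19)/31 = -2529/31*(-29) = 73341/31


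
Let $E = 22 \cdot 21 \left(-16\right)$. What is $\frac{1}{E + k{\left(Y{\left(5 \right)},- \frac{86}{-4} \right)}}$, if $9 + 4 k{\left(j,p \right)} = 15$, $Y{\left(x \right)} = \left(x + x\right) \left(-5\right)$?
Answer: $- \frac{2}{14781} \approx -0.00013531$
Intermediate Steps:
$E = -7392$ ($E = 462 \left(-16\right) = -7392$)
$Y{\left(x \right)} = - 10 x$ ($Y{\left(x \right)} = 2 x \left(-5\right) = - 10 x$)
$k{\left(j,p \right)} = \frac{3}{2}$ ($k{\left(j,p \right)} = - \frac{9}{4} + \frac{1}{4} \cdot 15 = - \frac{9}{4} + \frac{15}{4} = \frac{3}{2}$)
$\frac{1}{E + k{\left(Y{\left(5 \right)},- \frac{86}{-4} \right)}} = \frac{1}{-7392 + \frac{3}{2}} = \frac{1}{- \frac{14781}{2}} = - \frac{2}{14781}$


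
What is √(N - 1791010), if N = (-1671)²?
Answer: √1001231 ≈ 1000.6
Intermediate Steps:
N = 2792241
√(N - 1791010) = √(2792241 - 1791010) = √1001231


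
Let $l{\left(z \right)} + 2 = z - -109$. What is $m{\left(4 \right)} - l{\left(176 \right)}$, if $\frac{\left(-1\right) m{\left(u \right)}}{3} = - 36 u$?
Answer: $149$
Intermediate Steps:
$m{\left(u \right)} = 108 u$ ($m{\left(u \right)} = - 3 \left(- 36 u\right) = 108 u$)
$l{\left(z \right)} = 107 + z$ ($l{\left(z \right)} = -2 + \left(z - -109\right) = -2 + \left(z + 109\right) = -2 + \left(109 + z\right) = 107 + z$)
$m{\left(4 \right)} - l{\left(176 \right)} = 108 \cdot 4 - \left(107 + 176\right) = 432 - 283 = 149$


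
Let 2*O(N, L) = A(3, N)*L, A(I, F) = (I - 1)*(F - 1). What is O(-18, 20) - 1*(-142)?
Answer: -238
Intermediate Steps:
A(I, F) = (-1 + F)*(-1 + I) (A(I, F) = (-1 + I)*(-1 + F) = (-1 + F)*(-1 + I))
O(N, L) = L*(-2 + 2*N)/2 (O(N, L) = ((1 - N - 1*3 + N*3)*L)/2 = ((1 - N - 3 + 3*N)*L)/2 = ((-2 + 2*N)*L)/2 = (L*(-2 + 2*N))/2 = L*(-2 + 2*N)/2)
O(-18, 20) - 1*(-142) = 20*(-1 - 18) - 1*(-142) = 20*(-19) + 142 = -380 + 142 = -238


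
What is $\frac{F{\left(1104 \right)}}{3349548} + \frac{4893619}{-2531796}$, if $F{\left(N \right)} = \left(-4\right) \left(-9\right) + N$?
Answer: $- \frac{7986610861}{4132735004} \approx -1.9325$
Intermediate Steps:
$F{\left(N \right)} = 36 + N$
$\frac{F{\left(1104 \right)}}{3349548} + \frac{4893619}{-2531796} = \frac{36 + 1104}{3349548} + \frac{4893619}{-2531796} = 1140 \cdot \frac{1}{3349548} + 4893619 \left(- \frac{1}{2531796}\right) = \frac{5}{14691} - \frac{4893619}{2531796} = - \frac{7986610861}{4132735004}$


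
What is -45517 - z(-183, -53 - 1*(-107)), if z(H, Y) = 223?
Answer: -45740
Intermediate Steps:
-45517 - z(-183, -53 - 1*(-107)) = -45517 - 1*223 = -45517 - 223 = -45740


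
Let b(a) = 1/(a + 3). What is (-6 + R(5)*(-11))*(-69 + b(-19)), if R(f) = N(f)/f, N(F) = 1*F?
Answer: 18785/16 ≈ 1174.1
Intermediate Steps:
N(F) = F
b(a) = 1/(3 + a)
R(f) = 1 (R(f) = f/f = 1)
(-6 + R(5)*(-11))*(-69 + b(-19)) = (-6 + 1*(-11))*(-69 + 1/(3 - 19)) = (-6 - 11)*(-69 + 1/(-16)) = -17*(-69 - 1/16) = -17*(-1105/16) = 18785/16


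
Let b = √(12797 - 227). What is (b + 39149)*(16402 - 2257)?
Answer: 553762605 + 14145*√12570 ≈ 5.5535e+8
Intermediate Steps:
b = √12570 ≈ 112.12
(b + 39149)*(16402 - 2257) = (√12570 + 39149)*(16402 - 2257) = (39149 + √12570)*14145 = 553762605 + 14145*√12570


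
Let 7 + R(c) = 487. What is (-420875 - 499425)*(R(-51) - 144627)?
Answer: 132658484100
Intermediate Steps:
R(c) = 480 (R(c) = -7 + 487 = 480)
(-420875 - 499425)*(R(-51) - 144627) = (-420875 - 499425)*(480 - 144627) = -920300*(-144147) = 132658484100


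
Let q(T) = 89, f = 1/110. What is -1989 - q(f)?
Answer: -2078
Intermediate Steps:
f = 1/110 ≈ 0.0090909
-1989 - q(f) = -1989 - 1*89 = -1989 - 89 = -2078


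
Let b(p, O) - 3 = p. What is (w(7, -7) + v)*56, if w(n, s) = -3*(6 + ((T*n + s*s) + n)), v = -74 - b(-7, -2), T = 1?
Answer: -15512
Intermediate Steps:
b(p, O) = 3 + p
v = -70 (v = -74 - (3 - 7) = -74 - 1*(-4) = -74 + 4 = -70)
w(n, s) = -18 - 6*n - 3*s² (w(n, s) = -3*(6 + ((1*n + s*s) + n)) = -3*(6 + ((n + s²) + n)) = -3*(6 + (s² + 2*n)) = -3*(6 + s² + 2*n) = -18 - 6*n - 3*s²)
(w(7, -7) + v)*56 = ((-18 - 6*7 - 3*(-7)²) - 70)*56 = ((-18 - 42 - 3*49) - 70)*56 = ((-18 - 42 - 147) - 70)*56 = (-207 - 70)*56 = -277*56 = -15512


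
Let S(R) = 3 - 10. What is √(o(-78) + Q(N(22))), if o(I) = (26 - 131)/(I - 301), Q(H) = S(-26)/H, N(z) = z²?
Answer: 7*√372557/8338 ≈ 0.51243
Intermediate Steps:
S(R) = -7
Q(H) = -7/H
o(I) = -105/(-301 + I)
√(o(-78) + Q(N(22))) = √(-105/(-301 - 78) - 7/(22²)) = √(-105/(-379) - 7/484) = √(-105*(-1/379) - 7*1/484) = √(105/379 - 7/484) = √(48167/183436) = 7*√372557/8338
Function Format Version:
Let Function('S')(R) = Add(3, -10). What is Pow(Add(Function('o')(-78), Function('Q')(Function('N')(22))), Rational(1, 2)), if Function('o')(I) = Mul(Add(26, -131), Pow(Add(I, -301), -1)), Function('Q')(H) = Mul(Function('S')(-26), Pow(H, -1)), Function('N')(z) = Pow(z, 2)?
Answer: Mul(Rational(7, 8338), Pow(372557, Rational(1, 2))) ≈ 0.51243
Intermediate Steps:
Function('S')(R) = -7
Function('Q')(H) = Mul(-7, Pow(H, -1))
Function('o')(I) = Mul(-105, Pow(Add(-301, I), -1))
Pow(Add(Function('o')(-78), Function('Q')(Function('N')(22))), Rational(1, 2)) = Pow(Add(Mul(-105, Pow(Add(-301, -78), -1)), Mul(-7, Pow(Pow(22, 2), -1))), Rational(1, 2)) = Pow(Add(Mul(-105, Pow(-379, -1)), Mul(-7, Pow(484, -1))), Rational(1, 2)) = Pow(Add(Mul(-105, Rational(-1, 379)), Mul(-7, Rational(1, 484))), Rational(1, 2)) = Pow(Add(Rational(105, 379), Rational(-7, 484)), Rational(1, 2)) = Pow(Rational(48167, 183436), Rational(1, 2)) = Mul(Rational(7, 8338), Pow(372557, Rational(1, 2)))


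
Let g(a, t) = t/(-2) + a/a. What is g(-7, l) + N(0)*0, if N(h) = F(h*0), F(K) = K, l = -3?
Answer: 5/2 ≈ 2.5000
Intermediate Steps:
N(h) = 0 (N(h) = h*0 = 0)
g(a, t) = 1 - t/2 (g(a, t) = t*(-½) + 1 = -t/2 + 1 = 1 - t/2)
g(-7, l) + N(0)*0 = (1 - ½*(-3)) + 0*0 = (1 + 3/2) + 0 = 5/2 + 0 = 5/2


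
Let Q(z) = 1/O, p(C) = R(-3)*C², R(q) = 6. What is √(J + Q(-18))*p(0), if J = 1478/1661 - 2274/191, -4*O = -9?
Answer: 0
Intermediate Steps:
O = 9/4 (O = -¼*(-9) = 9/4 ≈ 2.2500)
J = -3494816/317251 (J = 1478*(1/1661) - 2274*1/191 = 1478/1661 - 2274/191 = -3494816/317251 ≈ -11.016)
p(C) = 6*C²
Q(z) = 4/9 (Q(z) = 1/(9/4) = 4/9)
√(J + Q(-18))*p(0) = √(-3494816/317251 + 4/9)*(6*0²) = √(-30184340/2855259)*(6*0) = (2*I*√2394003012335/951753)*0 = 0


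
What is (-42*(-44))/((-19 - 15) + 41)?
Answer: 264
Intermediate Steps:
(-42*(-44))/((-19 - 15) + 41) = 1848/(-34 + 41) = 1848/7 = 1848*(⅐) = 264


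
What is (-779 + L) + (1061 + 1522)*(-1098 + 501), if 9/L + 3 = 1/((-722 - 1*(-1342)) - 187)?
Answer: -2002597237/1298 ≈ -1.5428e+6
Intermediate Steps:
L = -3897/1298 (L = 9/(-3 + 1/((-722 - 1*(-1342)) - 187)) = 9/(-3 + 1/((-722 + 1342) - 187)) = 9/(-3 + 1/(620 - 187)) = 9/(-3 + 1/433) = 9/(-1298/433) = 9*(-433/1298) = -3897/1298 ≈ -3.0023)
(-779 + L) + (1061 + 1522)*(-1098 + 501) = (-779 - 3897/1298) + (1061 + 1522)*(-1098 + 501) = -1015039/1298 + 2583*(-597) = -1015039/1298 - 1542051 = -2002597237/1298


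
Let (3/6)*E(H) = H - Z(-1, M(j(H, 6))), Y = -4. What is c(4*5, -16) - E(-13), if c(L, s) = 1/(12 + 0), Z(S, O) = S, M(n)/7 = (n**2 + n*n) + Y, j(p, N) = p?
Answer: 289/12 ≈ 24.083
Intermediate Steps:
M(n) = -28 + 14*n**2 (M(n) = 7*((n**2 + n*n) - 4) = 7*((n**2 + n**2) - 4) = 7*(2*n**2 - 4) = 7*(-4 + 2*n**2) = -28 + 14*n**2)
E(H) = 2 + 2*H (E(H) = 2*(H - 1*(-1)) = 2*(H + 1) = 2*(1 + H) = 2 + 2*H)
c(L, s) = 1/12
c(4*5, -16) - E(-13) = 1/12 - (2 + 2*(-13)) = 1/12 - (2 - 26) = 1/12 - 1*(-24) = 1/12 + 24 = 289/12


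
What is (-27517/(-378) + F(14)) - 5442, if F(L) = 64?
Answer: -286481/54 ≈ -5305.2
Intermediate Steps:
(-27517/(-378) + F(14)) - 5442 = (-27517/(-378) + 64) - 5442 = (-27517*(-1/378) + 64) - 5442 = (3931/54 + 64) - 5442 = 7387/54 - 5442 = -286481/54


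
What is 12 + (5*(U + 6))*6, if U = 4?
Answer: 312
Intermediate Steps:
12 + (5*(U + 6))*6 = 12 + (5*(4 + 6))*6 = 12 + (5*10)*6 = 12 + 50*6 = 12 + 300 = 312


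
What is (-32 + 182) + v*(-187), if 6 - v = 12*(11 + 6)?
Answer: 37176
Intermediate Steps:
v = -198 (v = 6 - 12*(11 + 6) = 6 - 12*17 = 6 - 1*204 = 6 - 204 = -198)
(-32 + 182) + v*(-187) = (-32 + 182) - 198*(-187) = 150 + 37026 = 37176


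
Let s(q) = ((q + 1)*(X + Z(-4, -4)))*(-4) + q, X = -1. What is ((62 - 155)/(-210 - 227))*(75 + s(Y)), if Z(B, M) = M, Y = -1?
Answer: 6882/437 ≈ 15.748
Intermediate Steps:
s(q) = 20 + 21*q (s(q) = ((q + 1)*(-1 - 4))*(-4) + q = ((1 + q)*(-5))*(-4) + q = (-5 - 5*q)*(-4) + q = (20 + 20*q) + q = 20 + 21*q)
((62 - 155)/(-210 - 227))*(75 + s(Y)) = ((62 - 155)/(-210 - 227))*(75 + (20 + 21*(-1))) = (-93/(-437))*(75 + (20 - 21)) = (-93*(-1/437))*(75 - 1) = (93/437)*74 = 6882/437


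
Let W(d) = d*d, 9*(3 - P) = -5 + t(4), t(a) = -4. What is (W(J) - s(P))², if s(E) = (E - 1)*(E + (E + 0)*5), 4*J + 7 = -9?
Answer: 3136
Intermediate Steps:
J = -4 (J = -7/4 + (¼)*(-9) = -7/4 - 9/4 = -4)
P = 4 (P = 3 - (-5 - 4)/9 = 3 - ⅑*(-9) = 3 + 1 = 4)
W(d) = d²
s(E) = 6*E*(-1 + E) (s(E) = (-1 + E)*(E + E*5) = (-1 + E)*(E + 5*E) = (-1 + E)*(6*E) = 6*E*(-1 + E))
(W(J) - s(P))² = ((-4)² - 6*4*(-1 + 4))² = (16 - 6*4*3)² = (16 - 1*72)² = (16 - 72)² = (-56)² = 3136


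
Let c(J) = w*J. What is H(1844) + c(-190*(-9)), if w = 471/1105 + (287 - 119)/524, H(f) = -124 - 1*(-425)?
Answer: 45688213/28951 ≈ 1578.1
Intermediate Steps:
H(f) = 301 (H(f) = -124 + 425 = 301)
w = 108111/144755 (w = 471*(1/1105) + 168*(1/524) = 471/1105 + 42/131 = 108111/144755 ≈ 0.74685)
c(J) = 108111*J/144755
H(1844) + c(-190*(-9)) = 301 + 108111*(-190*(-9))/144755 = 301 + (108111/144755)*1710 = 301 + 36973962/28951 = 45688213/28951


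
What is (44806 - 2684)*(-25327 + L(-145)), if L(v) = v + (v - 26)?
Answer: -1080134446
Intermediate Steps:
L(v) = -26 + 2*v (L(v) = v + (-26 + v) = -26 + 2*v)
(44806 - 2684)*(-25327 + L(-145)) = (44806 - 2684)*(-25327 + (-26 + 2*(-145))) = 42122*(-25327 + (-26 - 290)) = 42122*(-25327 - 316) = 42122*(-25643) = -1080134446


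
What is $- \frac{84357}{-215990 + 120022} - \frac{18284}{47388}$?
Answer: $\frac{560707651}{1136932896} \approx 0.49318$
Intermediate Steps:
$- \frac{84357}{-215990 + 120022} - \frac{18284}{47388} = - \frac{84357}{-95968} - \frac{4571}{11847} = \left(-84357\right) \left(- \frac{1}{95968}\right) - \frac{4571}{11847} = \frac{84357}{95968} - \frac{4571}{11847} = \frac{560707651}{1136932896}$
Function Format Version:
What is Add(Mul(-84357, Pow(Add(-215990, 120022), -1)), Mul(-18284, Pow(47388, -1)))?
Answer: Rational(560707651, 1136932896) ≈ 0.49318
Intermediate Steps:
Add(Mul(-84357, Pow(Add(-215990, 120022), -1)), Mul(-18284, Pow(47388, -1))) = Add(Mul(-84357, Pow(-95968, -1)), Mul(-18284, Rational(1, 47388))) = Add(Mul(-84357, Rational(-1, 95968)), Rational(-4571, 11847)) = Add(Rational(84357, 95968), Rational(-4571, 11847)) = Rational(560707651, 1136932896)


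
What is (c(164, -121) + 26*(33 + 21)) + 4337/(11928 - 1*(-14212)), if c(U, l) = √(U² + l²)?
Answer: 36704897/26140 + √41537 ≈ 1608.0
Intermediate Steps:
(c(164, -121) + 26*(33 + 21)) + 4337/(11928 - 1*(-14212)) = (√(164² + (-121)²) + 26*(33 + 21)) + 4337/(11928 - 1*(-14212)) = (√(26896 + 14641) + 26*54) + 4337/(11928 + 14212) = (√41537 + 1404) + 4337/26140 = (1404 + √41537) + 4337*(1/26140) = (1404 + √41537) + 4337/26140 = 36704897/26140 + √41537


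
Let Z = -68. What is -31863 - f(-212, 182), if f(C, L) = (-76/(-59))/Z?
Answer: -31958570/1003 ≈ -31863.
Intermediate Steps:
f(C, L) = -19/1003 (f(C, L) = -76/(-59)/(-68) = -76*(-1/59)*(-1/68) = (76/59)*(-1/68) = -19/1003)
-31863 - f(-212, 182) = -31863 - 1*(-19/1003) = -31863 + 19/1003 = -31958570/1003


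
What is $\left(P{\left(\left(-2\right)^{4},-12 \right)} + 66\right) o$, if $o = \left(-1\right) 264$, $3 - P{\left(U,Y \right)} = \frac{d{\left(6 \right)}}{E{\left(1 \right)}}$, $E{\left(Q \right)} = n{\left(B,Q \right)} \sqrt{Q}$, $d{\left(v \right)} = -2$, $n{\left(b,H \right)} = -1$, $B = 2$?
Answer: $-17688$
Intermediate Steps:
$E{\left(Q \right)} = - \sqrt{Q}$
$P{\left(U,Y \right)} = 1$ ($P{\left(U,Y \right)} = 3 - - \frac{2}{\left(-1\right) \sqrt{1}} = 3 - - \frac{2}{\left(-1\right) 1} = 3 - - \frac{2}{-1} = 3 - \left(-2\right) \left(-1\right) = 3 - 2 = 1$)
$o = -264$
$\left(P{\left(\left(-2\right)^{4},-12 \right)} + 66\right) o = \left(1 + 66\right) \left(-264\right) = 67 \left(-264\right) = -17688$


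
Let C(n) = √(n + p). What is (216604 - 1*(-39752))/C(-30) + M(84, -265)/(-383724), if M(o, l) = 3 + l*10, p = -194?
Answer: 2647/383724 - 64089*I*√14/14 ≈ 0.0068982 - 17129.0*I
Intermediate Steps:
M(o, l) = 3 + 10*l
C(n) = √(-194 + n) (C(n) = √(n - 194) = √(-194 + n))
(216604 - 1*(-39752))/C(-30) + M(84, -265)/(-383724) = (216604 - 1*(-39752))/(√(-194 - 30)) + (3 + 10*(-265))/(-383724) = (216604 + 39752)/(√(-224)) + (3 - 2650)*(-1/383724) = 256356/((4*I*√14)) - 2647*(-1/383724) = 256356*(-I*√14/56) + 2647/383724 = -64089*I*√14/14 + 2647/383724 = 2647/383724 - 64089*I*√14/14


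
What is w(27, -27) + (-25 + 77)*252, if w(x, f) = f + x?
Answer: 13104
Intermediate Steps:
w(27, -27) + (-25 + 77)*252 = (-27 + 27) + (-25 + 77)*252 = 0 + 52*252 = 0 + 13104 = 13104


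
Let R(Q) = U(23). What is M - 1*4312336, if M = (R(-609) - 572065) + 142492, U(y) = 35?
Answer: -4741874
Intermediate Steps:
R(Q) = 35
M = -429538 (M = (35 - 572065) + 142492 = -572030 + 142492 = -429538)
M - 1*4312336 = -429538 - 1*4312336 = -429538 - 4312336 = -4741874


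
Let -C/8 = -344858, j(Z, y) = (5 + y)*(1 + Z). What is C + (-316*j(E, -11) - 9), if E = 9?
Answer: 2777815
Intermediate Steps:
j(Z, y) = (1 + Z)*(5 + y)
C = 2758864 (C = -8*(-344858) = 2758864)
C + (-316*j(E, -11) - 9) = 2758864 + (-316*(5 - 11 + 5*9 + 9*(-11)) - 9) = 2758864 + (-316*(5 - 11 + 45 - 99) - 9) = 2758864 + (-316*(-60) - 9) = 2758864 + (18960 - 9) = 2758864 + 18951 = 2777815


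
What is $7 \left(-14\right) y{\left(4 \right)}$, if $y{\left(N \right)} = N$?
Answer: $-392$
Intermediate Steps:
$7 \left(-14\right) y{\left(4 \right)} = 7 \left(-14\right) 4 = \left(-98\right) 4 = -392$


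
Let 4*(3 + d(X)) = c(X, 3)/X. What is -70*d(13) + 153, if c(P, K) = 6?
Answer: 4614/13 ≈ 354.92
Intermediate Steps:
d(X) = -3 + 3/(2*X) (d(X) = -3 + (6/X)/4 = -3 + 3/(2*X))
-70*d(13) + 153 = -70*(-3 + (3/2)/13) + 153 = -70*(-3 + (3/2)*(1/13)) + 153 = -70*(-3 + 3/26) + 153 = -70*(-75/26) + 153 = 2625/13 + 153 = 4614/13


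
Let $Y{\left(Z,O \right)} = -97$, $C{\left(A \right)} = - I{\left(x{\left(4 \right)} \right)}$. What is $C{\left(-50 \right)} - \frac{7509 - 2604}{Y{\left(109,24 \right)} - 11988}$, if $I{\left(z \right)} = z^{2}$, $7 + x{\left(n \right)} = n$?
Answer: $- \frac{20772}{2417} \approx -8.5941$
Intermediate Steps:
$x{\left(n \right)} = -7 + n$
$C{\left(A \right)} = -9$ ($C{\left(A \right)} = - \left(-7 + 4\right)^{2} = - \left(-3\right)^{2} = \left(-1\right) 9 = -9$)
$C{\left(-50 \right)} - \frac{7509 - 2604}{Y{\left(109,24 \right)} - 11988} = -9 - \frac{7509 - 2604}{-97 - 11988} = -9 - \frac{4905}{-12085} = -9 - 4905 \left(- \frac{1}{12085}\right) = -9 - - \frac{981}{2417} = -9 + \frac{981}{2417} = - \frac{20772}{2417}$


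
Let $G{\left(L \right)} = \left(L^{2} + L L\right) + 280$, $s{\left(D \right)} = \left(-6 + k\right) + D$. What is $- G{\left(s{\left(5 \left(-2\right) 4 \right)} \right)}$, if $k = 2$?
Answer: $-4152$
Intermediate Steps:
$s{\left(D \right)} = -4 + D$ ($s{\left(D \right)} = \left(-6 + 2\right) + D = -4 + D$)
$G{\left(L \right)} = 280 + 2 L^{2}$ ($G{\left(L \right)} = \left(L^{2} + L^{2}\right) + 280 = 2 L^{2} + 280 = 280 + 2 L^{2}$)
$- G{\left(s{\left(5 \left(-2\right) 4 \right)} \right)} = - (280 + 2 \left(-4 + 5 \left(-2\right) 4\right)^{2}) = - (280 + 2 \left(-4 - 40\right)^{2}) = - (280 + 2 \left(-44\right)^{2}) = - (280 + 2 \cdot 1936) = - (280 + 3872) = \left(-1\right) 4152 = -4152$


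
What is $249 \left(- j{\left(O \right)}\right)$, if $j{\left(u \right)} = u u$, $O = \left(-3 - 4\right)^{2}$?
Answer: $-597849$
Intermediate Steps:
$O = 49$ ($O = \left(-7\right)^{2} = 49$)
$j{\left(u \right)} = u^{2}$
$249 \left(- j{\left(O \right)}\right) = 249 \left(- 49^{2}\right) = 249 \left(\left(-1\right) 2401\right) = 249 \left(-2401\right) = -597849$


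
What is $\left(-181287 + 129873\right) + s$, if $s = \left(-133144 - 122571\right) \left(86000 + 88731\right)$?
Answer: $-44681389079$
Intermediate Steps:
$s = -44681337665$ ($s = \left(-255715\right) 174731 = -44681337665$)
$\left(-181287 + 129873\right) + s = \left(-181287 + 129873\right) - 44681337665 = -51414 - 44681337665 = -44681389079$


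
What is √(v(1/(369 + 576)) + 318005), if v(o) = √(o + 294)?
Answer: √(3506005125 + 35*√29172255)/105 ≈ 563.93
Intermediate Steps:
v(o) = √(294 + o)
√(v(1/(369 + 576)) + 318005) = √(√(294 + 1/(369 + 576)) + 318005) = √(√(294 + 1/945) + 318005) = √(√(277831/945) + 318005) = √(√29172255/315 + 318005) = √(318005 + √29172255/315)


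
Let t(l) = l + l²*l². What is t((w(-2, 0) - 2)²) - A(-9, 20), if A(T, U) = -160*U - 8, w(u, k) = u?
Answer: 68760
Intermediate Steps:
A(T, U) = -8 - 160*U
t(l) = l + l⁴
t((w(-2, 0) - 2)²) - A(-9, 20) = ((-2 - 2)² + ((-2 - 2)²)⁴) - (-8 - 160*20) = ((-4)² + ((-4)²)⁴) - (-8 - 3200) = (16 + 16⁴) - 1*(-3208) = (16 + 65536) + 3208 = 65552 + 3208 = 68760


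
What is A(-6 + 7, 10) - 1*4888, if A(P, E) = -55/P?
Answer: -4943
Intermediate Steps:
A(-6 + 7, 10) - 1*4888 = -55/(-6 + 7) - 1*4888 = -55/1 - 4888 = -55*1 - 4888 = -55 - 4888 = -4943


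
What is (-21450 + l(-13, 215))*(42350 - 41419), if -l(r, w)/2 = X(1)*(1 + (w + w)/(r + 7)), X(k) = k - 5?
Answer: -61488826/3 ≈ -2.0496e+7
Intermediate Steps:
X(k) = -5 + k
l(r, w) = 8 + 16*w/(7 + r) (l(r, w) = -2*(-5 + 1)*(1 + (w + w)/(r + 7)) = -(-8)*(1 + (2*w)/(7 + r)) = -(-8)*(1 + 2*w/(7 + r)) = -2*(-4 - 8*w/(7 + r)) = 8 + 16*w/(7 + r))
(-21450 + l(-13, 215))*(42350 - 41419) = (-21450 + 8*(7 - 13 + 2*215)/(7 - 13))*(42350 - 41419) = (-21450 + 8*(7 - 13 + 430)/(-6))*931 = (-21450 + 8*(-1/6)*424)*931 = (-21450 - 1696/3)*931 = -66046/3*931 = -61488826/3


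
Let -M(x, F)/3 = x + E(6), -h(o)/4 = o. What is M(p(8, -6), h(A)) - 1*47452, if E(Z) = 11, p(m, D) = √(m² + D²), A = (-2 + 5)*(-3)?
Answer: -47515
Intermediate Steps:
A = -9 (A = 3*(-3) = -9)
p(m, D) = √(D² + m²)
h(o) = -4*o
M(x, F) = -33 - 3*x (M(x, F) = -3*(x + 11) = -3*(11 + x) = -33 - 3*x)
M(p(8, -6), h(A)) - 1*47452 = (-33 - 3*√((-6)² + 8²)) - 1*47452 = (-33 - 3*√(36 + 64)) - 47452 = (-33 - 3*√100) - 47452 = (-33 - 3*10) - 47452 = (-33 - 30) - 47452 = -63 - 47452 = -47515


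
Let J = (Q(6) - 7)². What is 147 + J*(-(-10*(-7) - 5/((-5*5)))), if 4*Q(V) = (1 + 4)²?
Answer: 8601/80 ≈ 107.51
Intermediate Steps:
Q(V) = 25/4 (Q(V) = (1 + 4)²/4 = (¼)*5² = (¼)*25 = 25/4)
J = 9/16 (J = (25/4 - 7)² = (-¾)² = 9/16 ≈ 0.56250)
147 + J*(-(-10*(-7) - 5/((-5*5)))) = 147 + 9*(-(-10*(-7) - 5/((-5*5))))/16 = 147 + 9*(-(70 - 5/(-25)))/16 = 147 + 9*(-(70 - 5*(-1/25)))/16 = 147 + 9*(-(70 + ⅕))/16 = 147 + 9*(-1*351/5)/16 = 147 + (9/16)*(-351/5) = 147 - 3159/80 = 8601/80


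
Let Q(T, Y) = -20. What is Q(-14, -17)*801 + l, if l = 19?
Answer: -16001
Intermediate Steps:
Q(-14, -17)*801 + l = -20*801 + 19 = -16020 + 19 = -16001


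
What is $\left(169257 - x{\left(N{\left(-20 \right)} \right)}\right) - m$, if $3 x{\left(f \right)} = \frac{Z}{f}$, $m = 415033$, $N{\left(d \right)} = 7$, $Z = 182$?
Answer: $- \frac{737354}{3} \approx -2.4578 \cdot 10^{5}$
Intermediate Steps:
$x{\left(f \right)} = \frac{182}{3 f}$ ($x{\left(f \right)} = \frac{182 \frac{1}{f}}{3} = \frac{182}{3 f}$)
$\left(169257 - x{\left(N{\left(-20 \right)} \right)}\right) - m = \left(169257 - \frac{182}{3 \cdot 7}\right) - 415033 = \left(169257 - \frac{182}{3} \cdot \frac{1}{7}\right) - 415033 = \left(169257 - \frac{26}{3}\right) - 415033 = \frac{507745}{3} - 415033 = - \frac{737354}{3}$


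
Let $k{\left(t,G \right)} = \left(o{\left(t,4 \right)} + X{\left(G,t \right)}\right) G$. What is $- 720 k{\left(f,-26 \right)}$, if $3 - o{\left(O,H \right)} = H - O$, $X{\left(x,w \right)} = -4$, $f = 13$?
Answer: $149760$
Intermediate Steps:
$o{\left(O,H \right)} = 3 + O - H$ ($o{\left(O,H \right)} = 3 - \left(H - O\right) = 3 + O - H$)
$k{\left(t,G \right)} = G \left(-5 + t\right)$ ($k{\left(t,G \right)} = \left(\left(3 + t - 4\right) - 4\right) G = \left(\left(-1 + t\right) - 4\right) G = \left(-5 + t\right) G = G \left(-5 + t\right)$)
$- 720 k{\left(f,-26 \right)} = - 720 \left(- 26 \left(-5 + 13\right)\right) = - 720 \left(\left(-26\right) 8\right) = \left(-720\right) \left(-208\right) = 149760$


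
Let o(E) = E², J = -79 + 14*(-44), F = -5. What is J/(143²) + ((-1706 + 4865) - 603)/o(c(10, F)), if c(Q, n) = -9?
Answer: 5801261/184041 ≈ 31.522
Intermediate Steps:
J = -695 (J = -79 - 616 = -695)
J/(143²) + ((-1706 + 4865) - 603)/o(c(10, F)) = -695/(143²) + ((-1706 + 4865) - 603)/((-9)²) = -695/20449 + (3159 - 603)/81 = -695*1/20449 + 2556*(1/81) = -695/20449 + 284/9 = 5801261/184041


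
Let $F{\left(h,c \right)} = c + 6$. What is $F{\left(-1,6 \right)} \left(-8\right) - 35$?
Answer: $-131$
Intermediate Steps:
$F{\left(h,c \right)} = 6 + c$
$F{\left(-1,6 \right)} \left(-8\right) - 35 = \left(6 + 6\right) \left(-8\right) - 35 = 12 \left(-8\right) - 35 = -96 - 35 = -131$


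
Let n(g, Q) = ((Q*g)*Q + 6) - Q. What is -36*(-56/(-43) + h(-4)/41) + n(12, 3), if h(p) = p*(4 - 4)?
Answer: 2757/43 ≈ 64.116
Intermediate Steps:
n(g, Q) = 6 - Q + g*Q**2 (n(g, Q) = (g*Q**2 + 6) - Q = (6 + g*Q**2) - Q = 6 - Q + g*Q**2)
h(p) = 0 (h(p) = p*0 = 0)
-36*(-56/(-43) + h(-4)/41) + n(12, 3) = -36*(-56/(-43) + 0/41) + (6 - 1*3 + 12*3**2) = -36*(-56*(-1/43) + 0*(1/41)) + (6 - 3 + 12*9) = -36*(56/43 + 0) + (6 - 3 + 108) = -36*56/43 + 111 = -2016/43 + 111 = 2757/43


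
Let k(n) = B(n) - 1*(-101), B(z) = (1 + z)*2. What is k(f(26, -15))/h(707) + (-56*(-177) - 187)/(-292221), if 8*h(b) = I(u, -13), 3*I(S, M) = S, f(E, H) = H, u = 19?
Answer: 511786417/5552199 ≈ 92.177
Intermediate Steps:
I(S, M) = S/3
B(z) = 2 + 2*z
k(n) = 103 + 2*n (k(n) = (2 + 2*n) - 1*(-101) = (2 + 2*n) + 101 = 103 + 2*n)
h(b) = 19/24 (h(b) = ((⅓)*19)/8 = (⅛)*(19/3) = 19/24)
k(f(26, -15))/h(707) + (-56*(-177) - 187)/(-292221) = (103 + 2*(-15))/(19/24) + (-56*(-177) - 187)/(-292221) = (103 - 30)*(24/19) + (9912 - 187)*(-1/292221) = 73*(24/19) + 9725*(-1/292221) = 1752/19 - 9725/292221 = 511786417/5552199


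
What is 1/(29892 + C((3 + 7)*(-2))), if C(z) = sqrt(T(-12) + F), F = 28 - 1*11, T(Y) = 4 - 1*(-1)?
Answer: 14946/446765821 - sqrt(22)/893531642 ≈ 3.3449e-5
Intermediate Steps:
T(Y) = 5 (T(Y) = 4 + 1 = 5)
F = 17 (F = 28 - 11 = 17)
C(z) = sqrt(22) (C(z) = sqrt(5 + 17) = sqrt(22))
1/(29892 + C((3 + 7)*(-2))) = 1/(29892 + sqrt(22))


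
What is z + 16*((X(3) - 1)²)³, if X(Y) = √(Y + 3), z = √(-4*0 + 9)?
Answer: 13555 - 5472*√6 ≈ 151.39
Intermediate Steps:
z = 3 (z = √(0 + 9) = √9 = 3)
X(Y) = √(3 + Y)
z + 16*((X(3) - 1)²)³ = 3 + 16*((√(3 + 3) - 1)²)³ = 3 + 16*((√6 - 1)²)³ = 3 + 16*((-1 + √6)²)³ = 3 + 16*(-1 + √6)⁶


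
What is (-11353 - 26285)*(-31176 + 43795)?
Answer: -474953922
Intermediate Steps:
(-11353 - 26285)*(-31176 + 43795) = -37638*12619 = -474953922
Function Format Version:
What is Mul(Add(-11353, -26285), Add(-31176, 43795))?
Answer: -474953922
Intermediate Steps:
Mul(Add(-11353, -26285), Add(-31176, 43795)) = Mul(-37638, 12619) = -474953922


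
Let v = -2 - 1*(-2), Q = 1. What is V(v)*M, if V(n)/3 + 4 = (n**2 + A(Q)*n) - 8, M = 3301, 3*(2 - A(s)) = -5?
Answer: -118836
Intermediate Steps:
A(s) = 11/3 (A(s) = 2 - 1/3*(-5) = 2 + 5/3 = 11/3)
v = 0 (v = -2 + 2 = 0)
V(n) = -36 + 3*n**2 + 11*n (V(n) = -12 + 3*((n**2 + 11*n/3) - 8) = -12 + 3*(-8 + n**2 + 11*n/3) = -12 + (-24 + 3*n**2 + 11*n) = -36 + 3*n**2 + 11*n)
V(v)*M = (-36 + 3*0**2 + 11*0)*3301 = (-36 + 3*0 + 0)*3301 = (-36 + 0 + 0)*3301 = -36*3301 = -118836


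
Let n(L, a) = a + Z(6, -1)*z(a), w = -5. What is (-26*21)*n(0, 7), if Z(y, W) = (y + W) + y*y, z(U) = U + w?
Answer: -48594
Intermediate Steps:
z(U) = -5 + U (z(U) = U - 5 = -5 + U)
Z(y, W) = W + y + y² (Z(y, W) = (W + y) + y² = W + y + y²)
n(L, a) = -205 + 42*a (n(L, a) = a + (-1 + 6 + 6²)*(-5 + a) = a + (-1 + 6 + 36)*(-5 + a) = a + 41*(-5 + a) = a + (-205 + 41*a) = -205 + 42*a)
(-26*21)*n(0, 7) = (-26*21)*(-205 + 42*7) = -546*(-205 + 294) = -546*89 = -48594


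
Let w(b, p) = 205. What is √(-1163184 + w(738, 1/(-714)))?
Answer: I*√1162979 ≈ 1078.4*I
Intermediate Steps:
√(-1163184 + w(738, 1/(-714))) = √(-1163184 + 205) = √(-1162979) = I*√1162979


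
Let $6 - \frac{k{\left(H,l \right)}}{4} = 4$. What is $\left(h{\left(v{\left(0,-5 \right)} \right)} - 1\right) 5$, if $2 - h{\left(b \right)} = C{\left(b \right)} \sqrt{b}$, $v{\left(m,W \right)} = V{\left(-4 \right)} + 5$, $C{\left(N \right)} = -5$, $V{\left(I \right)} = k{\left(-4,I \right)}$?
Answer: $5 + 25 \sqrt{13} \approx 95.139$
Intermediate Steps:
$k{\left(H,l \right)} = 8$ ($k{\left(H,l \right)} = 24 - 16 = 8$)
$V{\left(I \right)} = 8$
$v{\left(m,W \right)} = 13$ ($v{\left(m,W \right)} = 8 + 5 = 13$)
$h{\left(b \right)} = 2 + 5 \sqrt{b}$ ($h{\left(b \right)} = 2 - - 5 \sqrt{b} = 2 + 5 \sqrt{b}$)
$\left(h{\left(v{\left(0,-5 \right)} \right)} - 1\right) 5 = \left(\left(2 + 5 \sqrt{13}\right) - 1\right) 5 = \left(1 + 5 \sqrt{13}\right) 5 = 5 + 25 \sqrt{13}$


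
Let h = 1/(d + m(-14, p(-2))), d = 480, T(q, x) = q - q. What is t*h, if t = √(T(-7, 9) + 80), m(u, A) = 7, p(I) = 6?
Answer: 4*√5/487 ≈ 0.018366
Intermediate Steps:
T(q, x) = 0
t = 4*√5 (t = √(0 + 80) = √80 = 4*√5 ≈ 8.9443)
h = 1/487 (h = 1/(480 + 7) = 1/487 ≈ 0.0020534)
t*h = (4*√5)*(1/487) = 4*√5/487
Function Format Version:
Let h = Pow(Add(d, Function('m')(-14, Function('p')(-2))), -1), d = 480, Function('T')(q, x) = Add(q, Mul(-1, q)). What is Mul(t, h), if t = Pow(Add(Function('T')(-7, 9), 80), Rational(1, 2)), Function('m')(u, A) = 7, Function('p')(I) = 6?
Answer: Mul(Rational(4, 487), Pow(5, Rational(1, 2))) ≈ 0.018366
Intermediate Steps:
Function('T')(q, x) = 0
t = Mul(4, Pow(5, Rational(1, 2))) (t = Pow(Add(0, 80), Rational(1, 2)) = Pow(80, Rational(1, 2)) = Mul(4, Pow(5, Rational(1, 2))) ≈ 8.9443)
h = Rational(1, 487) (h = Pow(Add(480, 7), -1) = Pow(487, -1) = Rational(1, 487) ≈ 0.0020534)
Mul(t, h) = Mul(Mul(4, Pow(5, Rational(1, 2))), Rational(1, 487)) = Mul(Rational(4, 487), Pow(5, Rational(1, 2)))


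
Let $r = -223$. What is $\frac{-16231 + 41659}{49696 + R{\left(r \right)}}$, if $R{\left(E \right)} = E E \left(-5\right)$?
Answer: $- \frac{25428}{198949} \approx -0.12781$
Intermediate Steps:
$R{\left(E \right)} = - 5 E^{2}$ ($R{\left(E \right)} = E^{2} \left(-5\right) = - 5 E^{2}$)
$\frac{-16231 + 41659}{49696 + R{\left(r \right)}} = \frac{-16231 + 41659}{49696 - 5 \left(-223\right)^{2}} = \frac{25428}{49696 - 248645} = \frac{25428}{-198949} = 25428 \left(- \frac{1}{198949}\right) = - \frac{25428}{198949}$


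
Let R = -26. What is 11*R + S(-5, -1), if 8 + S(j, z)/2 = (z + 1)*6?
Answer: -302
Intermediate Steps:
S(j, z) = -4 + 12*z (S(j, z) = -16 + 2*((z + 1)*6) = -16 + 2*((1 + z)*6) = -16 + 2*(6 + 6*z) = -16 + (12 + 12*z) = -4 + 12*z)
11*R + S(-5, -1) = 11*(-26) + (-4 + 12*(-1)) = -286 + (-4 - 12) = -286 - 16 = -302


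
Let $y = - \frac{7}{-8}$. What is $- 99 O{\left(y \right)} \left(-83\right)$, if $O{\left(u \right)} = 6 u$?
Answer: $\frac{172557}{4} \approx 43139.0$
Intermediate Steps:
$y = \frac{7}{8}$ ($y = \left(-7\right) \left(- \frac{1}{8}\right) = \frac{7}{8} \approx 0.875$)
$- 99 O{\left(y \right)} \left(-83\right) = - 99 \cdot 6 \cdot \frac{7}{8} \left(-83\right) = \left(-99\right) \frac{21}{4} \left(-83\right) = \left(- \frac{2079}{4}\right) \left(-83\right) = \frac{172557}{4}$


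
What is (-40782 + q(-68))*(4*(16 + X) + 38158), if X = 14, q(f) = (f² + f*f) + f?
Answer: -1209661356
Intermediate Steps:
q(f) = f + 2*f² (q(f) = (f² + f²) + f = 2*f² + f = f + 2*f²)
(-40782 + q(-68))*(4*(16 + X) + 38158) = (-40782 - 68*(1 + 2*(-68)))*(4*(16 + 14) + 38158) = (-40782 - 68*(1 - 136))*(4*30 + 38158) = (-40782 - 68*(-135))*(120 + 38158) = (-40782 + 9180)*38278 = -31602*38278 = -1209661356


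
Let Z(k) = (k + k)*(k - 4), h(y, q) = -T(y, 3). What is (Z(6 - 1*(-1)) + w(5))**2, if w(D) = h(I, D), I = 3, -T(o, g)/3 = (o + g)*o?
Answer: 9216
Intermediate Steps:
T(o, g) = -3*o*(g + o) (T(o, g) = -3*(o + g)*o = -3*(g + o)*o = -3*o*(g + o))
h(y, q) = 3*y*(3 + y) (h(y, q) = -(-3)*y*(3 + y) = 3*y*(3 + y))
w(D) = 54 (w(D) = 3*3*(3 + 3) = 3*3*6 = 54)
Z(k) = 2*k*(-4 + k) (Z(k) = (2*k)*(-4 + k) = 2*k*(-4 + k))
(Z(6 - 1*(-1)) + w(5))**2 = (2*(6 - 1*(-1))*(-4 + (6 - 1*(-1))) + 54)**2 = (2*(6 + 1)*(-4 + (6 + 1)) + 54)**2 = (2*7*(-4 + 7) + 54)**2 = (2*7*3 + 54)**2 = (42 + 54)**2 = 96**2 = 9216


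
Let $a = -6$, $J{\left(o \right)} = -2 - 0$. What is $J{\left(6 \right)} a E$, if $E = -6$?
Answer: $-72$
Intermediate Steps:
$J{\left(o \right)} = -2$ ($J{\left(o \right)} = -2 + 0 = -2$)
$J{\left(6 \right)} a E = \left(-2\right) \left(-6\right) \left(-6\right) = 12 \left(-6\right) = -72$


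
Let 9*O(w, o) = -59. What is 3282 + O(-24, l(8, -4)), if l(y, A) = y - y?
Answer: 29479/9 ≈ 3275.4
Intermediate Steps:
l(y, A) = 0
O(w, o) = -59/9 (O(w, o) = (1/9)*(-59) = -59/9)
3282 + O(-24, l(8, -4)) = 3282 - 59/9 = 29479/9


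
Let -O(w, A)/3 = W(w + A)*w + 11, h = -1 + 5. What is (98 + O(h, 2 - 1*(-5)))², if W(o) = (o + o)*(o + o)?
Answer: 32982049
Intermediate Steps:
W(o) = 4*o² (W(o) = (2*o)*(2*o) = 4*o²)
h = 4
O(w, A) = -33 - 12*w*(A + w)² (O(w, A) = -3*((4*(w + A)²)*w + 11) = -3*((4*(A + w)²)*w + 11) = -3*(4*w*(A + w)² + 11) = -3*(11 + 4*w*(A + w)²) = -33 - 12*w*(A + w)²)
(98 + O(h, 2 - 1*(-5)))² = (98 + (-33 - 12*4*((2 - 1*(-5)) + 4)²))² = (98 + (-33 - 12*4*((2 + 5) + 4)²))² = (98 + (-33 - 12*4*(7 + 4)²))² = (98 + (-33 - 12*4*11²))² = (98 + (-33 - 12*4*121))² = (98 + (-33 - 5808))² = (98 - 5841)² = (-5743)² = 32982049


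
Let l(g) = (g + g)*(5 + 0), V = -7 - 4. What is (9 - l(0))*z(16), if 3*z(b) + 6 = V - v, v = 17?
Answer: -102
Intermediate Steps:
V = -11
l(g) = 10*g (l(g) = (2*g)*5 = 10*g)
z(b) = -34/3 (z(b) = -2 + (-11 - 1*17)/3 = -2 + (-11 - 17)/3 = -2 + (⅓)*(-28) = -2 - 28/3 = -34/3)
(9 - l(0))*z(16) = (9 - 10*0)*(-34/3) = (9 - 1*0)*(-34/3) = (9 + 0)*(-34/3) = 9*(-34/3) = -102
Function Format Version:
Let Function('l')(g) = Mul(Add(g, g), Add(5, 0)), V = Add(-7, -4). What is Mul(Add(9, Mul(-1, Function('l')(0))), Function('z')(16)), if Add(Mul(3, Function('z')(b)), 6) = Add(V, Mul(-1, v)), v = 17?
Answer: -102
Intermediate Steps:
V = -11
Function('l')(g) = Mul(10, g) (Function('l')(g) = Mul(Mul(2, g), 5) = Mul(10, g))
Function('z')(b) = Rational(-34, 3) (Function('z')(b) = Add(-2, Mul(Rational(1, 3), Add(-11, Mul(-1, 17)))) = Add(-2, Mul(Rational(1, 3), Add(-11, -17))) = Add(-2, Mul(Rational(1, 3), -28)) = Add(-2, Rational(-28, 3)) = Rational(-34, 3))
Mul(Add(9, Mul(-1, Function('l')(0))), Function('z')(16)) = Mul(Add(9, Mul(-1, Mul(10, 0))), Rational(-34, 3)) = Mul(Add(9, Mul(-1, 0)), Rational(-34, 3)) = Mul(Add(9, 0), Rational(-34, 3)) = Mul(9, Rational(-34, 3)) = -102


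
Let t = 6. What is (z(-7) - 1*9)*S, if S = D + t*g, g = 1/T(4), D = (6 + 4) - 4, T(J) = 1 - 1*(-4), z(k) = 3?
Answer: -216/5 ≈ -43.200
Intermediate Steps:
T(J) = 5 (T(J) = 1 + 4 = 5)
D = 6 (D = 10 - 4 = 6)
g = ⅕ (g = 1/5 = ⅕ ≈ 0.20000)
S = 36/5 (S = 6 + 6*(⅕) = 6 + 6/5 = 36/5 ≈ 7.2000)
(z(-7) - 1*9)*S = (3 - 1*9)*(36/5) = (3 - 9)*(36/5) = -6*36/5 = -216/5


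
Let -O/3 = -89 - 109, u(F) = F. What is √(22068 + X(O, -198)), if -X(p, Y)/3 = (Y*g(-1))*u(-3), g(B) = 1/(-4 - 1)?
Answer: 3*√62290/5 ≈ 149.75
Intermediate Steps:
g(B) = -⅕ (g(B) = 1/(-5) = -⅕)
O = 594 (O = -3*(-89 - 109) = -3*(-198) = 594)
X(p, Y) = -9*Y/5 (X(p, Y) = -3*Y*(-⅕)*(-3) = -3*(-Y/5)*(-3) = -9*Y/5)
√(22068 + X(O, -198)) = √(22068 - 9/5*(-198)) = √(22068 + 1782/5) = √(112122/5) = 3*√62290/5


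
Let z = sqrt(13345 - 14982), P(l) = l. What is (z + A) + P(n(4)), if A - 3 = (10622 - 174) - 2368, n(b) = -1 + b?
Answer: 8086 + I*sqrt(1637) ≈ 8086.0 + 40.46*I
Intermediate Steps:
A = 8083 (A = 3 + ((10622 - 174) - 2368) = 3 + (10448 - 2368) = 3 + 8080 = 8083)
z = I*sqrt(1637) (z = sqrt(-1637) = I*sqrt(1637) ≈ 40.46*I)
(z + A) + P(n(4)) = (I*sqrt(1637) + 8083) + (-1 + 4) = (8083 + I*sqrt(1637)) + 3 = 8086 + I*sqrt(1637)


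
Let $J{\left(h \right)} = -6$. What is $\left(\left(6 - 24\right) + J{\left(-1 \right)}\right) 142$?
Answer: $-3408$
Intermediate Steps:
$\left(\left(6 - 24\right) + J{\left(-1 \right)}\right) 142 = \left(\left(6 - 24\right) - 6\right) 142 = \left(-18 - 6\right) 142 = \left(-24\right) 142 = -3408$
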